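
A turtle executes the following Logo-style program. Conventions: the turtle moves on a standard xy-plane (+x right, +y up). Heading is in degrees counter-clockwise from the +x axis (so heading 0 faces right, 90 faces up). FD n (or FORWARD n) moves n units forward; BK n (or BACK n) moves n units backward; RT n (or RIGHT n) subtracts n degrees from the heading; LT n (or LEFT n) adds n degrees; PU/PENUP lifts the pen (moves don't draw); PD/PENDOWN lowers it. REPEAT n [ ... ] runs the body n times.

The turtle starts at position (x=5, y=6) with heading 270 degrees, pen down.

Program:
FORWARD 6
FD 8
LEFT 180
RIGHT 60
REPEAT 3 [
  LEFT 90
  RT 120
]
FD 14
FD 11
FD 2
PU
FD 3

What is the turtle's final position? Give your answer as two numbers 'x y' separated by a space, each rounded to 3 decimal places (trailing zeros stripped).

Executing turtle program step by step:
Start: pos=(5,6), heading=270, pen down
FD 6: (5,6) -> (5,0) [heading=270, draw]
FD 8: (5,0) -> (5,-8) [heading=270, draw]
LT 180: heading 270 -> 90
RT 60: heading 90 -> 30
REPEAT 3 [
  -- iteration 1/3 --
  LT 90: heading 30 -> 120
  RT 120: heading 120 -> 0
  -- iteration 2/3 --
  LT 90: heading 0 -> 90
  RT 120: heading 90 -> 330
  -- iteration 3/3 --
  LT 90: heading 330 -> 60
  RT 120: heading 60 -> 300
]
FD 14: (5,-8) -> (12,-20.124) [heading=300, draw]
FD 11: (12,-20.124) -> (17.5,-29.651) [heading=300, draw]
FD 2: (17.5,-29.651) -> (18.5,-31.383) [heading=300, draw]
PU: pen up
FD 3: (18.5,-31.383) -> (20,-33.981) [heading=300, move]
Final: pos=(20,-33.981), heading=300, 5 segment(s) drawn

Answer: 20 -33.981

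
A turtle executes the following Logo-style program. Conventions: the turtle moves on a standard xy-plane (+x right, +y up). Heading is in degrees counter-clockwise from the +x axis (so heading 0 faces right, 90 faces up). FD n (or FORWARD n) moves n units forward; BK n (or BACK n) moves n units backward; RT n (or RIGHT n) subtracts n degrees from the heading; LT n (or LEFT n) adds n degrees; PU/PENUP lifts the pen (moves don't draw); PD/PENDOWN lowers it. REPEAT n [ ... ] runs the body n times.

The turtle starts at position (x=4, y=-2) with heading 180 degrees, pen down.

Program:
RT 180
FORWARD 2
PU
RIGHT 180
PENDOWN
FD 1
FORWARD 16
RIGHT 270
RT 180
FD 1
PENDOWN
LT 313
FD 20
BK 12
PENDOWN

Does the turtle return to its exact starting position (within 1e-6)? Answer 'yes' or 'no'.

Answer: no

Derivation:
Executing turtle program step by step:
Start: pos=(4,-2), heading=180, pen down
RT 180: heading 180 -> 0
FD 2: (4,-2) -> (6,-2) [heading=0, draw]
PU: pen up
RT 180: heading 0 -> 180
PD: pen down
FD 1: (6,-2) -> (5,-2) [heading=180, draw]
FD 16: (5,-2) -> (-11,-2) [heading=180, draw]
RT 270: heading 180 -> 270
RT 180: heading 270 -> 90
FD 1: (-11,-2) -> (-11,-1) [heading=90, draw]
PD: pen down
LT 313: heading 90 -> 43
FD 20: (-11,-1) -> (3.627,12.64) [heading=43, draw]
BK 12: (3.627,12.64) -> (-5.149,4.456) [heading=43, draw]
PD: pen down
Final: pos=(-5.149,4.456), heading=43, 6 segment(s) drawn

Start position: (4, -2)
Final position: (-5.149, 4.456)
Distance = 11.198; >= 1e-6 -> NOT closed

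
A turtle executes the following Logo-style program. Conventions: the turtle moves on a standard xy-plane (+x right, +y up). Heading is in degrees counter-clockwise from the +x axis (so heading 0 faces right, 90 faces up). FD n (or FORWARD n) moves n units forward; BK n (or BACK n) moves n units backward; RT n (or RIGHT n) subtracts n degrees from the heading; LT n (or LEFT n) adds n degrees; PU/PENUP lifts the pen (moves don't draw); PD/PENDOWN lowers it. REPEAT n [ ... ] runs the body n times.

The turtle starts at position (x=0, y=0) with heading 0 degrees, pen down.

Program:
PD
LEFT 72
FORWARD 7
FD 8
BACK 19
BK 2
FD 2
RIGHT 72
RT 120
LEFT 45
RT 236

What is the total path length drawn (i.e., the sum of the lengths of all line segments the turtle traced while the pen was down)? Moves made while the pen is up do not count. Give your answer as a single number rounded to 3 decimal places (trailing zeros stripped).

Executing turtle program step by step:
Start: pos=(0,0), heading=0, pen down
PD: pen down
LT 72: heading 0 -> 72
FD 7: (0,0) -> (2.163,6.657) [heading=72, draw]
FD 8: (2.163,6.657) -> (4.635,14.266) [heading=72, draw]
BK 19: (4.635,14.266) -> (-1.236,-3.804) [heading=72, draw]
BK 2: (-1.236,-3.804) -> (-1.854,-5.706) [heading=72, draw]
FD 2: (-1.854,-5.706) -> (-1.236,-3.804) [heading=72, draw]
RT 72: heading 72 -> 0
RT 120: heading 0 -> 240
LT 45: heading 240 -> 285
RT 236: heading 285 -> 49
Final: pos=(-1.236,-3.804), heading=49, 5 segment(s) drawn

Segment lengths:
  seg 1: (0,0) -> (2.163,6.657), length = 7
  seg 2: (2.163,6.657) -> (4.635,14.266), length = 8
  seg 3: (4.635,14.266) -> (-1.236,-3.804), length = 19
  seg 4: (-1.236,-3.804) -> (-1.854,-5.706), length = 2
  seg 5: (-1.854,-5.706) -> (-1.236,-3.804), length = 2
Total = 38

Answer: 38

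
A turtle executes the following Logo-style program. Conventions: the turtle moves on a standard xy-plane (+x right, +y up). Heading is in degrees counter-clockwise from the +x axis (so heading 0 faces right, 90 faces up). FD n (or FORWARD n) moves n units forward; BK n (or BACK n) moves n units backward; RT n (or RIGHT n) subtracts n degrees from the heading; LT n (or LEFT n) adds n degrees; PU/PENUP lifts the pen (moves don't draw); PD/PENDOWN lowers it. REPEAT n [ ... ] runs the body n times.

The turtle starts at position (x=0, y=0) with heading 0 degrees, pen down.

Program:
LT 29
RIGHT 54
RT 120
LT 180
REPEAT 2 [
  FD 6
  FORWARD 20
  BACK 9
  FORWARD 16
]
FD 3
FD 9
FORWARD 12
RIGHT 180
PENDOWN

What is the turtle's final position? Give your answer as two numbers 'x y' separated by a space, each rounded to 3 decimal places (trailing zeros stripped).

Executing turtle program step by step:
Start: pos=(0,0), heading=0, pen down
LT 29: heading 0 -> 29
RT 54: heading 29 -> 335
RT 120: heading 335 -> 215
LT 180: heading 215 -> 35
REPEAT 2 [
  -- iteration 1/2 --
  FD 6: (0,0) -> (4.915,3.441) [heading=35, draw]
  FD 20: (4.915,3.441) -> (21.298,14.913) [heading=35, draw]
  BK 9: (21.298,14.913) -> (13.926,9.751) [heading=35, draw]
  FD 16: (13.926,9.751) -> (27.032,18.928) [heading=35, draw]
  -- iteration 2/2 --
  FD 6: (27.032,18.928) -> (31.947,22.369) [heading=35, draw]
  FD 20: (31.947,22.369) -> (48.33,33.841) [heading=35, draw]
  BK 9: (48.33,33.841) -> (40.958,28.679) [heading=35, draw]
  FD 16: (40.958,28.679) -> (54.064,37.856) [heading=35, draw]
]
FD 3: (54.064,37.856) -> (56.521,39.577) [heading=35, draw]
FD 9: (56.521,39.577) -> (63.894,44.739) [heading=35, draw]
FD 12: (63.894,44.739) -> (73.724,51.622) [heading=35, draw]
RT 180: heading 35 -> 215
PD: pen down
Final: pos=(73.724,51.622), heading=215, 11 segment(s) drawn

Answer: 73.724 51.622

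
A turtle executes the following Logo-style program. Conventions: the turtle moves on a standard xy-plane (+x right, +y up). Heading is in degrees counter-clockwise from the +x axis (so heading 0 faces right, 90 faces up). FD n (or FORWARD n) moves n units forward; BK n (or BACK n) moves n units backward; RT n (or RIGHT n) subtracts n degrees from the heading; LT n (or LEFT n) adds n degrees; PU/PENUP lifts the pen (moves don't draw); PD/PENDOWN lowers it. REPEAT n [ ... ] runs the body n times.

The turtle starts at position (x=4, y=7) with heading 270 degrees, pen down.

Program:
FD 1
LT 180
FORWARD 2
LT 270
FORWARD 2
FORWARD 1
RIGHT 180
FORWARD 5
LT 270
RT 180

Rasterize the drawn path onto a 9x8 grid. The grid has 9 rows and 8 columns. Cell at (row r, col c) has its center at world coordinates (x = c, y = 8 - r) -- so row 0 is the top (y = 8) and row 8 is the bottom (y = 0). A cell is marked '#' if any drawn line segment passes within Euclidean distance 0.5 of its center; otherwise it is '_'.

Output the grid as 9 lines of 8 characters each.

Answer: __######
____#___
____#___
________
________
________
________
________
________

Derivation:
Segment 0: (4,7) -> (4,6)
Segment 1: (4,6) -> (4,8)
Segment 2: (4,8) -> (6,8)
Segment 3: (6,8) -> (7,8)
Segment 4: (7,8) -> (2,8)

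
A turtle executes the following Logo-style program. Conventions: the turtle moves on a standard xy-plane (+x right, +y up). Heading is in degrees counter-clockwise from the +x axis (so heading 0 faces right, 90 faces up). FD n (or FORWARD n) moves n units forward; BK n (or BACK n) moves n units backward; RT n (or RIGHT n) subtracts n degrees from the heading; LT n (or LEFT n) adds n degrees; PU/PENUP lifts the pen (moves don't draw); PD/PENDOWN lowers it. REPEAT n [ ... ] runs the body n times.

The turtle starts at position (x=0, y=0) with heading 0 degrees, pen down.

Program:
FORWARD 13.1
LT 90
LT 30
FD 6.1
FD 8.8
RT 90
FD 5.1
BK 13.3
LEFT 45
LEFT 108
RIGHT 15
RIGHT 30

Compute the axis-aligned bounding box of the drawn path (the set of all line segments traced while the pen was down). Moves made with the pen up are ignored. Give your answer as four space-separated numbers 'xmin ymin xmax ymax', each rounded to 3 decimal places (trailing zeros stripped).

Answer: -1.451 0 13.1 15.454

Derivation:
Executing turtle program step by step:
Start: pos=(0,0), heading=0, pen down
FD 13.1: (0,0) -> (13.1,0) [heading=0, draw]
LT 90: heading 0 -> 90
LT 30: heading 90 -> 120
FD 6.1: (13.1,0) -> (10.05,5.283) [heading=120, draw]
FD 8.8: (10.05,5.283) -> (5.65,12.904) [heading=120, draw]
RT 90: heading 120 -> 30
FD 5.1: (5.65,12.904) -> (10.067,15.454) [heading=30, draw]
BK 13.3: (10.067,15.454) -> (-1.451,8.804) [heading=30, draw]
LT 45: heading 30 -> 75
LT 108: heading 75 -> 183
RT 15: heading 183 -> 168
RT 30: heading 168 -> 138
Final: pos=(-1.451,8.804), heading=138, 5 segment(s) drawn

Segment endpoints: x in {-1.451, 0, 5.65, 10.05, 10.067, 13.1}, y in {0, 5.283, 8.804, 12.904, 15.454}
xmin=-1.451, ymin=0, xmax=13.1, ymax=15.454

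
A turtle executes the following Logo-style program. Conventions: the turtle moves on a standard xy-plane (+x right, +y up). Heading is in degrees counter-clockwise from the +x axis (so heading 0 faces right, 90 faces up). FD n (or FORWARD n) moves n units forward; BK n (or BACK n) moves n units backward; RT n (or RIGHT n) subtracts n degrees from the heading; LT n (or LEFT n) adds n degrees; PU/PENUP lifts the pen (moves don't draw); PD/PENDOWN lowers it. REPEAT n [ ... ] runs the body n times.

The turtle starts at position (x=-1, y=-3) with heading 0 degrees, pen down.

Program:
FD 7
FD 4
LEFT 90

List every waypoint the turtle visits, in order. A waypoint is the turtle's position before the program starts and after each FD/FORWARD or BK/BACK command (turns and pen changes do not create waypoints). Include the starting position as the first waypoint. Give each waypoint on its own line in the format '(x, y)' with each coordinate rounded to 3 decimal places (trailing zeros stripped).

Answer: (-1, -3)
(6, -3)
(10, -3)

Derivation:
Executing turtle program step by step:
Start: pos=(-1,-3), heading=0, pen down
FD 7: (-1,-3) -> (6,-3) [heading=0, draw]
FD 4: (6,-3) -> (10,-3) [heading=0, draw]
LT 90: heading 0 -> 90
Final: pos=(10,-3), heading=90, 2 segment(s) drawn
Waypoints (3 total):
(-1, -3)
(6, -3)
(10, -3)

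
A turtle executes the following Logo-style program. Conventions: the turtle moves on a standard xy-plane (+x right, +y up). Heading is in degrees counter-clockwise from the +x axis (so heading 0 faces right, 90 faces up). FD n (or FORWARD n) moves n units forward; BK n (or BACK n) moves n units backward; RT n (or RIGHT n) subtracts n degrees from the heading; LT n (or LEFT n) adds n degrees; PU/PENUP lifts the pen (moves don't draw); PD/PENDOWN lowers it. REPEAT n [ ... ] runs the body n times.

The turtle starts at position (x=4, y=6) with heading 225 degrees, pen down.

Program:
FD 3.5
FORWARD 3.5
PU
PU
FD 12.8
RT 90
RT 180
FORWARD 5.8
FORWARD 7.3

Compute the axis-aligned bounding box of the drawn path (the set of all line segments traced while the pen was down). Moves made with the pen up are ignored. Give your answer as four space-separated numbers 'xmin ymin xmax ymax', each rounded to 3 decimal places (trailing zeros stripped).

Answer: -0.95 1.05 4 6

Derivation:
Executing turtle program step by step:
Start: pos=(4,6), heading=225, pen down
FD 3.5: (4,6) -> (1.525,3.525) [heading=225, draw]
FD 3.5: (1.525,3.525) -> (-0.95,1.05) [heading=225, draw]
PU: pen up
PU: pen up
FD 12.8: (-0.95,1.05) -> (-10.001,-8.001) [heading=225, move]
RT 90: heading 225 -> 135
RT 180: heading 135 -> 315
FD 5.8: (-10.001,-8.001) -> (-5.899,-12.102) [heading=315, move]
FD 7.3: (-5.899,-12.102) -> (-0.738,-17.264) [heading=315, move]
Final: pos=(-0.738,-17.264), heading=315, 2 segment(s) drawn

Segment endpoints: x in {-0.95, 1.525, 4}, y in {1.05, 3.525, 6}
xmin=-0.95, ymin=1.05, xmax=4, ymax=6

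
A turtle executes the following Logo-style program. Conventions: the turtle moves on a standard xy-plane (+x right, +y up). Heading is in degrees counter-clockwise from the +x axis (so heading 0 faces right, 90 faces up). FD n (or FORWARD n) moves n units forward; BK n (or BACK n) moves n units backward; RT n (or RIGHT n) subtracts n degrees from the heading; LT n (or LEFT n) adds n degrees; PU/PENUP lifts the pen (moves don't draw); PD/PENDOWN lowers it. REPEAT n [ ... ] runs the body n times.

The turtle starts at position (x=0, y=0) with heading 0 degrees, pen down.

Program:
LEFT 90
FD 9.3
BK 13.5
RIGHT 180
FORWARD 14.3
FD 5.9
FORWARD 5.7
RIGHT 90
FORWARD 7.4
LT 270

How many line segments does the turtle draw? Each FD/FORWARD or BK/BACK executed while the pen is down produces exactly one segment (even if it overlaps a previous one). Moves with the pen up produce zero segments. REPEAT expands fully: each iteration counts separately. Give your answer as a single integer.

Executing turtle program step by step:
Start: pos=(0,0), heading=0, pen down
LT 90: heading 0 -> 90
FD 9.3: (0,0) -> (0,9.3) [heading=90, draw]
BK 13.5: (0,9.3) -> (0,-4.2) [heading=90, draw]
RT 180: heading 90 -> 270
FD 14.3: (0,-4.2) -> (0,-18.5) [heading=270, draw]
FD 5.9: (0,-18.5) -> (0,-24.4) [heading=270, draw]
FD 5.7: (0,-24.4) -> (0,-30.1) [heading=270, draw]
RT 90: heading 270 -> 180
FD 7.4: (0,-30.1) -> (-7.4,-30.1) [heading=180, draw]
LT 270: heading 180 -> 90
Final: pos=(-7.4,-30.1), heading=90, 6 segment(s) drawn
Segments drawn: 6

Answer: 6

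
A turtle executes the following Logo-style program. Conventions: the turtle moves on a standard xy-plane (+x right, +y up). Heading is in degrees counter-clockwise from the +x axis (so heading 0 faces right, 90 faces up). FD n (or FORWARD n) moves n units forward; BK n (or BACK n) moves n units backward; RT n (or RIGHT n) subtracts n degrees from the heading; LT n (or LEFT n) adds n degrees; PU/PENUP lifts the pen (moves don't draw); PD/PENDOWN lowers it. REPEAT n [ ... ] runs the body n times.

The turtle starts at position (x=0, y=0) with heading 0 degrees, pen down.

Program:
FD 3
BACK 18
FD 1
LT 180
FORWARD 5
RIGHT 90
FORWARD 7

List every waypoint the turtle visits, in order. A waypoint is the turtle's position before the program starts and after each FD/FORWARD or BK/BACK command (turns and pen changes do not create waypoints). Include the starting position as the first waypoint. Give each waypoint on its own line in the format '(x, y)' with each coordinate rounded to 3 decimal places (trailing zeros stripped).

Executing turtle program step by step:
Start: pos=(0,0), heading=0, pen down
FD 3: (0,0) -> (3,0) [heading=0, draw]
BK 18: (3,0) -> (-15,0) [heading=0, draw]
FD 1: (-15,0) -> (-14,0) [heading=0, draw]
LT 180: heading 0 -> 180
FD 5: (-14,0) -> (-19,0) [heading=180, draw]
RT 90: heading 180 -> 90
FD 7: (-19,0) -> (-19,7) [heading=90, draw]
Final: pos=(-19,7), heading=90, 5 segment(s) drawn
Waypoints (6 total):
(0, 0)
(3, 0)
(-15, 0)
(-14, 0)
(-19, 0)
(-19, 7)

Answer: (0, 0)
(3, 0)
(-15, 0)
(-14, 0)
(-19, 0)
(-19, 7)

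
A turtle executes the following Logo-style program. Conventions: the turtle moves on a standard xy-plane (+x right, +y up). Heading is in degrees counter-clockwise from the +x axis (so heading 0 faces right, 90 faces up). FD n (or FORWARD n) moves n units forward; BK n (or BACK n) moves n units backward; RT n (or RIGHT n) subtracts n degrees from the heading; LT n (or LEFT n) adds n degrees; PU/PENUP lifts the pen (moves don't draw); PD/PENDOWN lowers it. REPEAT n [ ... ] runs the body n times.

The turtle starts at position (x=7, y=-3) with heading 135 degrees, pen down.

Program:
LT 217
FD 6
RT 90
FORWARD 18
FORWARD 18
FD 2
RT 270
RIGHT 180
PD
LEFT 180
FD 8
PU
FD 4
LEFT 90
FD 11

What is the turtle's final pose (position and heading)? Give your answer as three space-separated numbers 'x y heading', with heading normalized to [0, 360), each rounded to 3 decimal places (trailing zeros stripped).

Answer: 21.067 -32.242 82

Derivation:
Executing turtle program step by step:
Start: pos=(7,-3), heading=135, pen down
LT 217: heading 135 -> 352
FD 6: (7,-3) -> (12.942,-3.835) [heading=352, draw]
RT 90: heading 352 -> 262
FD 18: (12.942,-3.835) -> (10.436,-21.66) [heading=262, draw]
FD 18: (10.436,-21.66) -> (7.931,-39.485) [heading=262, draw]
FD 2: (7.931,-39.485) -> (7.653,-41.465) [heading=262, draw]
RT 270: heading 262 -> 352
RT 180: heading 352 -> 172
PD: pen down
LT 180: heading 172 -> 352
FD 8: (7.653,-41.465) -> (15.575,-42.579) [heading=352, draw]
PU: pen up
FD 4: (15.575,-42.579) -> (19.536,-43.135) [heading=352, move]
LT 90: heading 352 -> 82
FD 11: (19.536,-43.135) -> (21.067,-32.242) [heading=82, move]
Final: pos=(21.067,-32.242), heading=82, 5 segment(s) drawn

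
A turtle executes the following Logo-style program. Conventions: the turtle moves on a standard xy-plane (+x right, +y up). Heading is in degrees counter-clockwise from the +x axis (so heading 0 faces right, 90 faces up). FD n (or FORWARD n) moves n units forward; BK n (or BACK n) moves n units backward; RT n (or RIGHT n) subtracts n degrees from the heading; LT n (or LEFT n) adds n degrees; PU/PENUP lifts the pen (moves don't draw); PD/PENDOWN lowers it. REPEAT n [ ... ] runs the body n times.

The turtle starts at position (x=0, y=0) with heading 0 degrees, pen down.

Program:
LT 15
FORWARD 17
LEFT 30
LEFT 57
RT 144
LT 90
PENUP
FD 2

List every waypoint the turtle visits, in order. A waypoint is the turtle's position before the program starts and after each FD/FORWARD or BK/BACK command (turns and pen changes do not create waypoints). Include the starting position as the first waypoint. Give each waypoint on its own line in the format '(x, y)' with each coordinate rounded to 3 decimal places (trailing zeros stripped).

Answer: (0, 0)
(16.421, 4.4)
(17.759, 5.886)

Derivation:
Executing turtle program step by step:
Start: pos=(0,0), heading=0, pen down
LT 15: heading 0 -> 15
FD 17: (0,0) -> (16.421,4.4) [heading=15, draw]
LT 30: heading 15 -> 45
LT 57: heading 45 -> 102
RT 144: heading 102 -> 318
LT 90: heading 318 -> 48
PU: pen up
FD 2: (16.421,4.4) -> (17.759,5.886) [heading=48, move]
Final: pos=(17.759,5.886), heading=48, 1 segment(s) drawn
Waypoints (3 total):
(0, 0)
(16.421, 4.4)
(17.759, 5.886)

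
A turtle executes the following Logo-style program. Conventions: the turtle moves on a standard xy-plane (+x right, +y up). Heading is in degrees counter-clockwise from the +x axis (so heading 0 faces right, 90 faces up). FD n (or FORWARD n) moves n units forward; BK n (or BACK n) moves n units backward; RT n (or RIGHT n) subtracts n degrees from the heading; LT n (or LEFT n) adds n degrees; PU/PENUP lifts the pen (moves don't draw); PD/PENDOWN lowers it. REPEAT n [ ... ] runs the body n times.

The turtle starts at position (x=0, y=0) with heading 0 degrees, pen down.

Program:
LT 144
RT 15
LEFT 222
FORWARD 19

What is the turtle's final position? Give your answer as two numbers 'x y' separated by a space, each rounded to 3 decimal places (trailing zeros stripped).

Executing turtle program step by step:
Start: pos=(0,0), heading=0, pen down
LT 144: heading 0 -> 144
RT 15: heading 144 -> 129
LT 222: heading 129 -> 351
FD 19: (0,0) -> (18.766,-2.972) [heading=351, draw]
Final: pos=(18.766,-2.972), heading=351, 1 segment(s) drawn

Answer: 18.766 -2.972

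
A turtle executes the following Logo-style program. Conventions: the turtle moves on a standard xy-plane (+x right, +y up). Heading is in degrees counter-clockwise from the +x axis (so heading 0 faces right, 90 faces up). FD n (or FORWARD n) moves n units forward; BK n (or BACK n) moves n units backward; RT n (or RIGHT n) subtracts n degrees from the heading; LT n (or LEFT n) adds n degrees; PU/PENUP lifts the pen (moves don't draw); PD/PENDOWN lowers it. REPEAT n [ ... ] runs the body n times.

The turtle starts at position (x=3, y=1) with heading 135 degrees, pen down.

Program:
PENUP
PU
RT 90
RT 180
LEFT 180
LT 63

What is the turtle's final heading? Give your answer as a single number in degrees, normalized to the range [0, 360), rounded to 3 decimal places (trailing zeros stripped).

Answer: 108

Derivation:
Executing turtle program step by step:
Start: pos=(3,1), heading=135, pen down
PU: pen up
PU: pen up
RT 90: heading 135 -> 45
RT 180: heading 45 -> 225
LT 180: heading 225 -> 45
LT 63: heading 45 -> 108
Final: pos=(3,1), heading=108, 0 segment(s) drawn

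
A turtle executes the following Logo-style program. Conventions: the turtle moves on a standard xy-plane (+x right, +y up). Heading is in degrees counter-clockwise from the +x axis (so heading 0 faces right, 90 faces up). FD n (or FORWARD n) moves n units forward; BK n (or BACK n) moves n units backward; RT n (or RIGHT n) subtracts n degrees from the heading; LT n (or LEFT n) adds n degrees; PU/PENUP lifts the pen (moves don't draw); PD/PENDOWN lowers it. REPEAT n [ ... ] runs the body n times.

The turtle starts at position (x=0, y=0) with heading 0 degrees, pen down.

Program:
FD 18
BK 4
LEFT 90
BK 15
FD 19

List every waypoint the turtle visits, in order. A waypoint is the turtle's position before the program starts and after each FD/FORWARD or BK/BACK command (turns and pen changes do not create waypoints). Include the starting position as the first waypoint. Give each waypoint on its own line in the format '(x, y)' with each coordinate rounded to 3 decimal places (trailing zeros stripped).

Answer: (0, 0)
(18, 0)
(14, 0)
(14, -15)
(14, 4)

Derivation:
Executing turtle program step by step:
Start: pos=(0,0), heading=0, pen down
FD 18: (0,0) -> (18,0) [heading=0, draw]
BK 4: (18,0) -> (14,0) [heading=0, draw]
LT 90: heading 0 -> 90
BK 15: (14,0) -> (14,-15) [heading=90, draw]
FD 19: (14,-15) -> (14,4) [heading=90, draw]
Final: pos=(14,4), heading=90, 4 segment(s) drawn
Waypoints (5 total):
(0, 0)
(18, 0)
(14, 0)
(14, -15)
(14, 4)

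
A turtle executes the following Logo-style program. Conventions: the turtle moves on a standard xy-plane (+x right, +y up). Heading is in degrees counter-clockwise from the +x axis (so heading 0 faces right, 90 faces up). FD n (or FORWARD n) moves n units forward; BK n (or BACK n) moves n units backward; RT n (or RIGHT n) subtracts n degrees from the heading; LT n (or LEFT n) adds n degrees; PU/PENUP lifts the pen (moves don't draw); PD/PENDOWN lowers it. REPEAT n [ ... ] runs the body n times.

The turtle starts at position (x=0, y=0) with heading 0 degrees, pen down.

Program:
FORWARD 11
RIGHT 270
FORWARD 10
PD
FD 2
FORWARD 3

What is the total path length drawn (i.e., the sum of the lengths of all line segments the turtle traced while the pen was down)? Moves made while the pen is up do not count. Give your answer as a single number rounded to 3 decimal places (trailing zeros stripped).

Answer: 26

Derivation:
Executing turtle program step by step:
Start: pos=(0,0), heading=0, pen down
FD 11: (0,0) -> (11,0) [heading=0, draw]
RT 270: heading 0 -> 90
FD 10: (11,0) -> (11,10) [heading=90, draw]
PD: pen down
FD 2: (11,10) -> (11,12) [heading=90, draw]
FD 3: (11,12) -> (11,15) [heading=90, draw]
Final: pos=(11,15), heading=90, 4 segment(s) drawn

Segment lengths:
  seg 1: (0,0) -> (11,0), length = 11
  seg 2: (11,0) -> (11,10), length = 10
  seg 3: (11,10) -> (11,12), length = 2
  seg 4: (11,12) -> (11,15), length = 3
Total = 26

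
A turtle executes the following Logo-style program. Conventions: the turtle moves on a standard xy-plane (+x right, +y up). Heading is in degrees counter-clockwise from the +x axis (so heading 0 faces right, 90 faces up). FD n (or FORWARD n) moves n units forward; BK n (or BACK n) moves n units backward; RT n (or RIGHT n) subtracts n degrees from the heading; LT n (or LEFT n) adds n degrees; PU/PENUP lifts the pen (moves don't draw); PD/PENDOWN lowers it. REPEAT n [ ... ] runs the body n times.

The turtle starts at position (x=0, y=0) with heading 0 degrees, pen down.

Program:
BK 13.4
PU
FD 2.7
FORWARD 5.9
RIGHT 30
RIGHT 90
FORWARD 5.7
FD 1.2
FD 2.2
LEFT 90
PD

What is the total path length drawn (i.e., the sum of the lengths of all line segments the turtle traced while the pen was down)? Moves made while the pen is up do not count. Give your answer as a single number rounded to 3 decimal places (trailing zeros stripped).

Answer: 13.4

Derivation:
Executing turtle program step by step:
Start: pos=(0,0), heading=0, pen down
BK 13.4: (0,0) -> (-13.4,0) [heading=0, draw]
PU: pen up
FD 2.7: (-13.4,0) -> (-10.7,0) [heading=0, move]
FD 5.9: (-10.7,0) -> (-4.8,0) [heading=0, move]
RT 30: heading 0 -> 330
RT 90: heading 330 -> 240
FD 5.7: (-4.8,0) -> (-7.65,-4.936) [heading=240, move]
FD 1.2: (-7.65,-4.936) -> (-8.25,-5.976) [heading=240, move]
FD 2.2: (-8.25,-5.976) -> (-9.35,-7.881) [heading=240, move]
LT 90: heading 240 -> 330
PD: pen down
Final: pos=(-9.35,-7.881), heading=330, 1 segment(s) drawn

Segment lengths:
  seg 1: (0,0) -> (-13.4,0), length = 13.4
Total = 13.4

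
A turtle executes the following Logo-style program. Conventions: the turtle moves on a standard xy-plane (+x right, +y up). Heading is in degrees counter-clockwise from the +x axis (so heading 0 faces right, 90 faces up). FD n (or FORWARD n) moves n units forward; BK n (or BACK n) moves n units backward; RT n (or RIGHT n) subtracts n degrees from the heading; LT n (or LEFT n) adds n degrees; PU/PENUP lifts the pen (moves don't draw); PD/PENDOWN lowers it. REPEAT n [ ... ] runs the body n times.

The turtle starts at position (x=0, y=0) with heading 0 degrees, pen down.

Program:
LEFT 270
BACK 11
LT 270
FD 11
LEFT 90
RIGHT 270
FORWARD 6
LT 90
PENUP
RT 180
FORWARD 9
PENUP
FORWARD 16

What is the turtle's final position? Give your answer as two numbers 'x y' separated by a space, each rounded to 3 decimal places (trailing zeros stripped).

Answer: -5 -14

Derivation:
Executing turtle program step by step:
Start: pos=(0,0), heading=0, pen down
LT 270: heading 0 -> 270
BK 11: (0,0) -> (0,11) [heading=270, draw]
LT 270: heading 270 -> 180
FD 11: (0,11) -> (-11,11) [heading=180, draw]
LT 90: heading 180 -> 270
RT 270: heading 270 -> 0
FD 6: (-11,11) -> (-5,11) [heading=0, draw]
LT 90: heading 0 -> 90
PU: pen up
RT 180: heading 90 -> 270
FD 9: (-5,11) -> (-5,2) [heading=270, move]
PU: pen up
FD 16: (-5,2) -> (-5,-14) [heading=270, move]
Final: pos=(-5,-14), heading=270, 3 segment(s) drawn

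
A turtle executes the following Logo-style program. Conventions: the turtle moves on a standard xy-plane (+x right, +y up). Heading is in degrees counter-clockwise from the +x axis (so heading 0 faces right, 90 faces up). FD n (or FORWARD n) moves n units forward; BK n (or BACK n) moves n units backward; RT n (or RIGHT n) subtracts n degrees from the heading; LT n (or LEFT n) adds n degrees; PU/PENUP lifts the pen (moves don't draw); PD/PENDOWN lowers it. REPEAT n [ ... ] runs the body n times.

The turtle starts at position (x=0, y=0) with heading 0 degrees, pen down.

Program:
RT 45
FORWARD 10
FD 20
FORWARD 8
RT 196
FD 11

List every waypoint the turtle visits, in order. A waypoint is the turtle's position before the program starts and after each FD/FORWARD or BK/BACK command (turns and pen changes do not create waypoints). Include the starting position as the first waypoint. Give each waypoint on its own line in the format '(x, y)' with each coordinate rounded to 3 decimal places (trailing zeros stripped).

Answer: (0, 0)
(7.071, -7.071)
(21.213, -21.213)
(26.87, -26.87)
(21.537, -17.249)

Derivation:
Executing turtle program step by step:
Start: pos=(0,0), heading=0, pen down
RT 45: heading 0 -> 315
FD 10: (0,0) -> (7.071,-7.071) [heading=315, draw]
FD 20: (7.071,-7.071) -> (21.213,-21.213) [heading=315, draw]
FD 8: (21.213,-21.213) -> (26.87,-26.87) [heading=315, draw]
RT 196: heading 315 -> 119
FD 11: (26.87,-26.87) -> (21.537,-17.249) [heading=119, draw]
Final: pos=(21.537,-17.249), heading=119, 4 segment(s) drawn
Waypoints (5 total):
(0, 0)
(7.071, -7.071)
(21.213, -21.213)
(26.87, -26.87)
(21.537, -17.249)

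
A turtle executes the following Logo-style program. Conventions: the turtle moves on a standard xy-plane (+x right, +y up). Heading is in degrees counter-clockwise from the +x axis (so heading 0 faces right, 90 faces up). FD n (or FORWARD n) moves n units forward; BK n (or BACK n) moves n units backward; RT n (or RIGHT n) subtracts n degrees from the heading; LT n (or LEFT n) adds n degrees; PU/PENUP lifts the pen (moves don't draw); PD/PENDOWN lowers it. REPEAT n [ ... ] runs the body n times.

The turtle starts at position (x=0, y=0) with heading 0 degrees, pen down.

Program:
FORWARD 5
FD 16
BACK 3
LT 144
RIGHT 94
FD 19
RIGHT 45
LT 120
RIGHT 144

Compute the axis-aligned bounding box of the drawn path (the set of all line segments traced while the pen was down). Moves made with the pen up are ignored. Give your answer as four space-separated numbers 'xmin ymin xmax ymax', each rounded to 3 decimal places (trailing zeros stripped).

Executing turtle program step by step:
Start: pos=(0,0), heading=0, pen down
FD 5: (0,0) -> (5,0) [heading=0, draw]
FD 16: (5,0) -> (21,0) [heading=0, draw]
BK 3: (21,0) -> (18,0) [heading=0, draw]
LT 144: heading 0 -> 144
RT 94: heading 144 -> 50
FD 19: (18,0) -> (30.213,14.555) [heading=50, draw]
RT 45: heading 50 -> 5
LT 120: heading 5 -> 125
RT 144: heading 125 -> 341
Final: pos=(30.213,14.555), heading=341, 4 segment(s) drawn

Segment endpoints: x in {0, 5, 18, 21, 30.213}, y in {0, 14.555}
xmin=0, ymin=0, xmax=30.213, ymax=14.555

Answer: 0 0 30.213 14.555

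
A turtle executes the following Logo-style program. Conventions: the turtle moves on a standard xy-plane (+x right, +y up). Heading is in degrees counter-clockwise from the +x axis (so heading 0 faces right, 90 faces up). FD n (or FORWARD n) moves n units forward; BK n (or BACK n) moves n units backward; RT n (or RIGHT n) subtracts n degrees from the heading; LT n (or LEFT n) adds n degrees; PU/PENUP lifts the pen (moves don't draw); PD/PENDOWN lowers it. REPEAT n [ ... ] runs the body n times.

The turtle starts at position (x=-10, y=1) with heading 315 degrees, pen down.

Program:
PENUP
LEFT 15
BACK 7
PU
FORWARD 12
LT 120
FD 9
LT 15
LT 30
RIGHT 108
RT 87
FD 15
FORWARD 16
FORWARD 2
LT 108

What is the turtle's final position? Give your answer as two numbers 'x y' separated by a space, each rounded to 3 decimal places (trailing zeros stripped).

Answer: 10.83 -21.079

Derivation:
Executing turtle program step by step:
Start: pos=(-10,1), heading=315, pen down
PU: pen up
LT 15: heading 315 -> 330
BK 7: (-10,1) -> (-16.062,4.5) [heading=330, move]
PU: pen up
FD 12: (-16.062,4.5) -> (-5.67,-1.5) [heading=330, move]
LT 120: heading 330 -> 90
FD 9: (-5.67,-1.5) -> (-5.67,7.5) [heading=90, move]
LT 15: heading 90 -> 105
LT 30: heading 105 -> 135
RT 108: heading 135 -> 27
RT 87: heading 27 -> 300
FD 15: (-5.67,7.5) -> (1.83,-5.49) [heading=300, move]
FD 16: (1.83,-5.49) -> (9.83,-19.347) [heading=300, move]
FD 2: (9.83,-19.347) -> (10.83,-21.079) [heading=300, move]
LT 108: heading 300 -> 48
Final: pos=(10.83,-21.079), heading=48, 0 segment(s) drawn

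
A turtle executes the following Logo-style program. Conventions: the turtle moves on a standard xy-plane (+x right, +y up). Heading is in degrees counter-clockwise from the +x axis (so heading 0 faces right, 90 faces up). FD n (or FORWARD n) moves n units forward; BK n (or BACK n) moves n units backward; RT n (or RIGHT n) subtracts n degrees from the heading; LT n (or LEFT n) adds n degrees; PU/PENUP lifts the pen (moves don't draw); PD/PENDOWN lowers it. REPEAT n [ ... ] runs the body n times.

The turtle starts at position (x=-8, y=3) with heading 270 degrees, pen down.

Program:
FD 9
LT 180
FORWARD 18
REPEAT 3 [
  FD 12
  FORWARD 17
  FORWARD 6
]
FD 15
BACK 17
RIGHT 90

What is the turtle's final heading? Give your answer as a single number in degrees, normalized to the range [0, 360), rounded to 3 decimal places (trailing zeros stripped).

Executing turtle program step by step:
Start: pos=(-8,3), heading=270, pen down
FD 9: (-8,3) -> (-8,-6) [heading=270, draw]
LT 180: heading 270 -> 90
FD 18: (-8,-6) -> (-8,12) [heading=90, draw]
REPEAT 3 [
  -- iteration 1/3 --
  FD 12: (-8,12) -> (-8,24) [heading=90, draw]
  FD 17: (-8,24) -> (-8,41) [heading=90, draw]
  FD 6: (-8,41) -> (-8,47) [heading=90, draw]
  -- iteration 2/3 --
  FD 12: (-8,47) -> (-8,59) [heading=90, draw]
  FD 17: (-8,59) -> (-8,76) [heading=90, draw]
  FD 6: (-8,76) -> (-8,82) [heading=90, draw]
  -- iteration 3/3 --
  FD 12: (-8,82) -> (-8,94) [heading=90, draw]
  FD 17: (-8,94) -> (-8,111) [heading=90, draw]
  FD 6: (-8,111) -> (-8,117) [heading=90, draw]
]
FD 15: (-8,117) -> (-8,132) [heading=90, draw]
BK 17: (-8,132) -> (-8,115) [heading=90, draw]
RT 90: heading 90 -> 0
Final: pos=(-8,115), heading=0, 13 segment(s) drawn

Answer: 0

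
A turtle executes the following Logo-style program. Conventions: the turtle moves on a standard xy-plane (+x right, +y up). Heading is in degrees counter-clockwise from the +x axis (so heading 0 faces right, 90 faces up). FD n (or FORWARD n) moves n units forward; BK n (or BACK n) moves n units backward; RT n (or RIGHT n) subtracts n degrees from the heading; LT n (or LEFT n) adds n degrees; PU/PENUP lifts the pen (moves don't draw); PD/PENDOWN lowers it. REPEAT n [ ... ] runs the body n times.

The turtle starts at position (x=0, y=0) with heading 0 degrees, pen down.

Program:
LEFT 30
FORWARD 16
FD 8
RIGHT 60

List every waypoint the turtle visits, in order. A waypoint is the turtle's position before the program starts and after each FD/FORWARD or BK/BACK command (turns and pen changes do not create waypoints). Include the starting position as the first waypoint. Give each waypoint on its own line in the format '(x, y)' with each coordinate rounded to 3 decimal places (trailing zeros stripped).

Executing turtle program step by step:
Start: pos=(0,0), heading=0, pen down
LT 30: heading 0 -> 30
FD 16: (0,0) -> (13.856,8) [heading=30, draw]
FD 8: (13.856,8) -> (20.785,12) [heading=30, draw]
RT 60: heading 30 -> 330
Final: pos=(20.785,12), heading=330, 2 segment(s) drawn
Waypoints (3 total):
(0, 0)
(13.856, 8)
(20.785, 12)

Answer: (0, 0)
(13.856, 8)
(20.785, 12)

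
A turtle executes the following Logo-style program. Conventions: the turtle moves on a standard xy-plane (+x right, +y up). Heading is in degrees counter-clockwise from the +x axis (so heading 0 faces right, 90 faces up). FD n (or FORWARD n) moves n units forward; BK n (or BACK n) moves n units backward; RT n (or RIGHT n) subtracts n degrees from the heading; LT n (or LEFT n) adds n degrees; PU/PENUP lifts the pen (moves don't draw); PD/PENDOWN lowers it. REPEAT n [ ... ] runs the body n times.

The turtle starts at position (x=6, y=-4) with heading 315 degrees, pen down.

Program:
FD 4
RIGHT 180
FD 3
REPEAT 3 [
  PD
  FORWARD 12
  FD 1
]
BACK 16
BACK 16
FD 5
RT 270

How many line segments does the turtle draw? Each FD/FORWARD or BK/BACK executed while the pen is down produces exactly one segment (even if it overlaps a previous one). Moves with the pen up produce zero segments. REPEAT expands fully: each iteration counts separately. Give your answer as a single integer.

Answer: 11

Derivation:
Executing turtle program step by step:
Start: pos=(6,-4), heading=315, pen down
FD 4: (6,-4) -> (8.828,-6.828) [heading=315, draw]
RT 180: heading 315 -> 135
FD 3: (8.828,-6.828) -> (6.707,-4.707) [heading=135, draw]
REPEAT 3 [
  -- iteration 1/3 --
  PD: pen down
  FD 12: (6.707,-4.707) -> (-1.778,3.778) [heading=135, draw]
  FD 1: (-1.778,3.778) -> (-2.485,4.485) [heading=135, draw]
  -- iteration 2/3 --
  PD: pen down
  FD 12: (-2.485,4.485) -> (-10.971,12.971) [heading=135, draw]
  FD 1: (-10.971,12.971) -> (-11.678,13.678) [heading=135, draw]
  -- iteration 3/3 --
  PD: pen down
  FD 12: (-11.678,13.678) -> (-20.163,22.163) [heading=135, draw]
  FD 1: (-20.163,22.163) -> (-20.87,22.87) [heading=135, draw]
]
BK 16: (-20.87,22.87) -> (-9.556,11.556) [heading=135, draw]
BK 16: (-9.556,11.556) -> (1.757,0.243) [heading=135, draw]
FD 5: (1.757,0.243) -> (-1.778,3.778) [heading=135, draw]
RT 270: heading 135 -> 225
Final: pos=(-1.778,3.778), heading=225, 11 segment(s) drawn
Segments drawn: 11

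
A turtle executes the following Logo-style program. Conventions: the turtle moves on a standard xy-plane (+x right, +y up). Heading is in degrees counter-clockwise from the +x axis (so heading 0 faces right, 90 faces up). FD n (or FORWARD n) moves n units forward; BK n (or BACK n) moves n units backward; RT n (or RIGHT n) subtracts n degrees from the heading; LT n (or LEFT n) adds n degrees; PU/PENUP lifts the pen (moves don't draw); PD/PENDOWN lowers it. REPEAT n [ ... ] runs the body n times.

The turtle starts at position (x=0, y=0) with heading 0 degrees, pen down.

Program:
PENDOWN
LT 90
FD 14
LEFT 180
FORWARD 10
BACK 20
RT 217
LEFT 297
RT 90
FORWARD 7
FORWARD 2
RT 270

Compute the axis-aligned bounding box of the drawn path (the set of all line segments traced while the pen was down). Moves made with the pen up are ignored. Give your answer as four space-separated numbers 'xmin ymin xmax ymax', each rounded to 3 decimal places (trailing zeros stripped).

Executing turtle program step by step:
Start: pos=(0,0), heading=0, pen down
PD: pen down
LT 90: heading 0 -> 90
FD 14: (0,0) -> (0,14) [heading=90, draw]
LT 180: heading 90 -> 270
FD 10: (0,14) -> (0,4) [heading=270, draw]
BK 20: (0,4) -> (0,24) [heading=270, draw]
RT 217: heading 270 -> 53
LT 297: heading 53 -> 350
RT 90: heading 350 -> 260
FD 7: (0,24) -> (-1.216,17.106) [heading=260, draw]
FD 2: (-1.216,17.106) -> (-1.563,15.137) [heading=260, draw]
RT 270: heading 260 -> 350
Final: pos=(-1.563,15.137), heading=350, 5 segment(s) drawn

Segment endpoints: x in {-1.563, -1.216, 0, 0, 0, 0}, y in {0, 4, 14, 15.137, 17.106, 24}
xmin=-1.563, ymin=0, xmax=0, ymax=24

Answer: -1.563 0 0 24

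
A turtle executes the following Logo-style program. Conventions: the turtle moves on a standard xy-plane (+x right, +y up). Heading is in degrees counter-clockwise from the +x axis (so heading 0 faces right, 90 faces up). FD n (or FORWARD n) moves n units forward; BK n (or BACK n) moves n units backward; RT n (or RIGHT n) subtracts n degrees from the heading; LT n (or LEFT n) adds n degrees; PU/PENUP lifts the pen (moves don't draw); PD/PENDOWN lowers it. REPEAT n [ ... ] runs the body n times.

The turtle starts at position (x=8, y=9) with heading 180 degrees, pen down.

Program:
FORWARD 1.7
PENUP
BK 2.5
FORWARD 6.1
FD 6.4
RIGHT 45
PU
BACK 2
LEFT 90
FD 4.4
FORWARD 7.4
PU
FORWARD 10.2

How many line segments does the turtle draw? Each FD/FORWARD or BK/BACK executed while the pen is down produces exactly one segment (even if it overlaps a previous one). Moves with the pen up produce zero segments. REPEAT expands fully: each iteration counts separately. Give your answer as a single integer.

Answer: 1

Derivation:
Executing turtle program step by step:
Start: pos=(8,9), heading=180, pen down
FD 1.7: (8,9) -> (6.3,9) [heading=180, draw]
PU: pen up
BK 2.5: (6.3,9) -> (8.8,9) [heading=180, move]
FD 6.1: (8.8,9) -> (2.7,9) [heading=180, move]
FD 6.4: (2.7,9) -> (-3.7,9) [heading=180, move]
RT 45: heading 180 -> 135
PU: pen up
BK 2: (-3.7,9) -> (-2.286,7.586) [heading=135, move]
LT 90: heading 135 -> 225
FD 4.4: (-2.286,7.586) -> (-5.397,4.475) [heading=225, move]
FD 7.4: (-5.397,4.475) -> (-10.63,-0.758) [heading=225, move]
PU: pen up
FD 10.2: (-10.63,-0.758) -> (-17.842,-7.971) [heading=225, move]
Final: pos=(-17.842,-7.971), heading=225, 1 segment(s) drawn
Segments drawn: 1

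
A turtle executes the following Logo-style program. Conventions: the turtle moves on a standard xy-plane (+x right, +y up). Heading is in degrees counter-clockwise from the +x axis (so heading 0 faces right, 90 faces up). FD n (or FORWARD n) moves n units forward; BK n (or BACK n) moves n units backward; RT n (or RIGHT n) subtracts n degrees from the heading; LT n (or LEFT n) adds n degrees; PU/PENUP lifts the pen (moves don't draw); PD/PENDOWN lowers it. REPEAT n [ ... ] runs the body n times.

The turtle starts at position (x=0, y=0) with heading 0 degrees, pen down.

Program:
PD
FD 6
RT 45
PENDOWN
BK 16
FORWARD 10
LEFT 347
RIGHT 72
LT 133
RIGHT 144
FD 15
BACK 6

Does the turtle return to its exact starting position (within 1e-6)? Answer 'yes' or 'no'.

Answer: no

Derivation:
Executing turtle program step by step:
Start: pos=(0,0), heading=0, pen down
PD: pen down
FD 6: (0,0) -> (6,0) [heading=0, draw]
RT 45: heading 0 -> 315
PD: pen down
BK 16: (6,0) -> (-5.314,11.314) [heading=315, draw]
FD 10: (-5.314,11.314) -> (1.757,4.243) [heading=315, draw]
LT 347: heading 315 -> 302
RT 72: heading 302 -> 230
LT 133: heading 230 -> 3
RT 144: heading 3 -> 219
FD 15: (1.757,4.243) -> (-9.9,-5.197) [heading=219, draw]
BK 6: (-9.9,-5.197) -> (-5.237,-1.421) [heading=219, draw]
Final: pos=(-5.237,-1.421), heading=219, 5 segment(s) drawn

Start position: (0, 0)
Final position: (-5.237, -1.421)
Distance = 5.426; >= 1e-6 -> NOT closed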